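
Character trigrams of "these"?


Word: "these" (length 5)
Number of trigrams = 5 - 3 + 1 = 3
  Position 0: "the"
  Position 1: "hes"
  Position 2: "ese"
Trigrams = "the", "hes", "ese"


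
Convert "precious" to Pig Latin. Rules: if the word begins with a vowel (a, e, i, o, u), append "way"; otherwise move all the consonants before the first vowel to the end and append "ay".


Word: "precious"
Starts with consonant(s) → move to end, add 'ay'
Consonant cluster: "pr"
Pig Latin = "eciouspray"


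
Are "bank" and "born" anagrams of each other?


Word 1: "bank" → sorted: abkn
Word 2: "born" → sorted: bnor
Same letters? abkn != bnor
Anagram = No


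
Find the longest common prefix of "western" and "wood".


Word 1: "western"
Word 2: "wood"
Comparing from start:
  Pos 0: 'w' == 'w'
  Pos 1: 'e' != 'o' (stop)
LCP = "w" (length 1)


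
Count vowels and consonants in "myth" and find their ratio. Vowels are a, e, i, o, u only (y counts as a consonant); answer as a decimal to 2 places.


Word: "myth"
Vowels (a,e,i,o,u): 0
Consonants: 4
Ratio = 0/4
= 0.00


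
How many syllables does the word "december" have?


Word: "december"
Syllable breakdown: de-cem-ber
Counting: 3 parts
= 3 syllables


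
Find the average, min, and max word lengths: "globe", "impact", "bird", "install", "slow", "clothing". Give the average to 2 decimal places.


Lengths: "globe"=5, "impact"=6, "bird"=4, "install"=7, "slow"=4, "clothing"=8
Sum = 34, Count = 6
Average = 34/6 = 5.67
= avg=5.67, min=4, max=8


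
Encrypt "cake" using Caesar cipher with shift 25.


Word: "cake"
Shift: 25
Each letter → (letter + shift) mod 26:
  'c' (2) + 25 = 1 → 'b'
  'a' (0) + 25 = 25 → 'z'
  'k' (10) + 25 = 9 → 'j'
  'e' (4) + 25 = 3 → 'd'
Result = "bzjd"


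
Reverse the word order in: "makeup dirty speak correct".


Original: "makeup dirty speak correct"
Words (1..n): makeup | dirty | speak | correct
Reversed (n..1): correct | speak | dirty | makeup
Result = "correct speak dirty makeup"


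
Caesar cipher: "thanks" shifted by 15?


Word: "thanks"
Shift: 15
Each letter → (letter + shift) mod 26:
  't' (19) + 15 = 8 → 'i'
  'h' (7) + 15 = 22 → 'w'
  'a' (0) + 15 = 15 → 'p'
  'n' (13) + 15 = 2 → 'c'
  'k' (10) + 15 = 25 → 'z'
  's' (18) + 15 = 7 → 'h'
Result = "iwpczh"


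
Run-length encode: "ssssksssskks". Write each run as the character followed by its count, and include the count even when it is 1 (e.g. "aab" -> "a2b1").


String: "ssssksssskks"
Scanning for consecutive runs:
  's' x 4
  'k' x 1
  's' x 4
  'k' x 2
  's' x 1
RLE = "s4k1s4k2s1"


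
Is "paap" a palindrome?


Word: "paap"
Reversed: "paap"
Forward == Backward? paap == paap
Palindrome = Yes


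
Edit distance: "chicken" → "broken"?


Word 1: "chicken" (length 7)
Word 2: "broken" (length 6)
One optimal edit sequence (insert/delete/substitute each cost 1):
  1. delete 'c'  (+1)
  2. substitute 'h' -> 'b'  (+1)
  3. substitute 'i' -> 'r'  (+1)
  4. substitute 'c' -> 'o'  (+1)
  5. keep 'k'
  6. keep 'e'
  7. keep 'n'
Total edit operations: 4
Edit distance = 4


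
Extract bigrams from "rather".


Word: "rather" (length 6)
Number of bigrams = 6 - 2 + 1 = 5
  Position 0: "ra"
  Position 1: "at"
  Position 2: "th"
  Position 3: "he"
  Position 4: "er"
Bigrams = "ra", "at", "th", "he", "er"


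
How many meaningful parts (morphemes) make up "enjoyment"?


Word: "enjoyment"
Morphemes: en- | joy | -ment
Each morpheme carries meaning
= 3 morphemes


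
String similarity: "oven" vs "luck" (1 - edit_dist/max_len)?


Word 1: "oven" (length 4)
Word 2: "luck" (length 4)
One optimal edit sequence:
  1. substitute 'o' -> 'l'  (+1)
  2. substitute 'v' -> 'u'  (+1)
  3. substitute 'e' -> 'c'  (+1)
  4. substitute 'n' -> 'k'  (+1)
Edit distance = 4
Max length = max(4, 4) = 4
Similarity = 1 - 4/4
= 0.0000


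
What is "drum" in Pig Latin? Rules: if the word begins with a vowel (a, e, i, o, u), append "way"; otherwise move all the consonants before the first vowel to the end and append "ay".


Word: "drum"
Starts with consonant(s) → move to end, add 'ay'
Consonant cluster: "dr"
Pig Latin = "umdray"


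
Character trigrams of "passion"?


Word: "passion" (length 7)
Number of trigrams = 7 - 3 + 1 = 5
  Position 0: "pas"
  Position 1: "ass"
  Position 2: "ssi"
  Position 3: "sio"
  Position 4: "ion"
Trigrams = "pas", "ass", "ssi", "sio", "ion"


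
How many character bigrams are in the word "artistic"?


Word: "artistic" (length 8)
Number of 2-grams = length - 2 + 1 = 8 - 2 + 1
= 7


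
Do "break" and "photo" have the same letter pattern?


Pattern of "break": [0, 1, 2, 3, 4]
Pattern of "photo": [0, 1, 2, 3, 2]
Patterns do not match
Same pattern = No


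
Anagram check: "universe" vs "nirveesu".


Word 1: "universe" → sorted: eeinrsuv
Word 2: "nirveesu" → sorted: eeinrsuv
Same letters? eeinrsuv == eeinrsuv
Anagram = Yes


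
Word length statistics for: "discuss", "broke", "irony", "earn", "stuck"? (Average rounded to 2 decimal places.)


Lengths: "discuss"=7, "broke"=5, "irony"=5, "earn"=4, "stuck"=5
Sum = 26, Count = 5
Average = 26/5 = 5.20
= avg=5.20, min=4, max=7


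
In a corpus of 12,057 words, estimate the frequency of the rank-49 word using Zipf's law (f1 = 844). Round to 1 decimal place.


Zipf's law: f(r) = f(1) / r
f(1) = 844
f(49) = 844 / 49
= 17.2 occurrences


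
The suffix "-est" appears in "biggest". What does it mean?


Suffix: -est
As in: biggest -> big + -est, with a spelling change
Meaning = most


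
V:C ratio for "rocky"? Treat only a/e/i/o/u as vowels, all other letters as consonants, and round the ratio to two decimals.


Word: "rocky"
Vowels (a,e,i,o,u): 1
Consonants: 4
Ratio = 1/4
= 0.25


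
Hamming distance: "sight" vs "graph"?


Comparing character by character (same length = 5):
  Pos 0: 's' vs 'g' !=
  Pos 1: 'i' vs 'r' !=
  Pos 2: 'g' vs 'a' !=
  Pos 3: 'h' vs 'p' !=
  Pos 4: 't' vs 'h' !=
Hamming distance = 5


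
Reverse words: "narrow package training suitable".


Original: "narrow package training suitable"
Words (1..n): narrow | package | training | suitable
Reversed (n..1): suitable | training | package | narrow
Result = "suitable training package narrow"


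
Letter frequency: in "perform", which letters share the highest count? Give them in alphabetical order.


Word: "perform"
Letter counts:
  'e': 1
  'f': 1
  'm': 1
  'o': 1
  'p': 1
  'r': 2
Maximum count = 2
Most frequent = 'r' (2 times each)


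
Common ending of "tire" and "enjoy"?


Word 1: "tire"
Word 2: "enjoy"
Comparing from end:
  Pos -1: 'e' != 'y' (stop)
LCS = "" (length 0)


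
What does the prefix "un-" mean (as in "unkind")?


Prefix: un-
Example: unkind = un- + kind
Meaning = not / reverse


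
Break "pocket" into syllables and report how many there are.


Word: "pocket"
Syllable breakdown: pock-et
Counting: 2 parts
= 2 syllables


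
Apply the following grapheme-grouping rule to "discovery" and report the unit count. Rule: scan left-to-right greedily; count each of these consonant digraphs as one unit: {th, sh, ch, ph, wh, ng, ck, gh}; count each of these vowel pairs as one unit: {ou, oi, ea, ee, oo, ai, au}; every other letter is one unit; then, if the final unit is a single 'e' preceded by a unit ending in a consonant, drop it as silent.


Word: "discovery" (9 letters)
Left-to-right scan:
  1. 'd' (letter)
  2. 'i' (letter)
  3. 's' (letter)
  4. 'c' (letter)
  5. 'o' (letter)
  6. 'v' (letter)
  7. 'e' (letter)
  8. 'r' (letter)
  9. 'y' (letter)
Units from scan: 9
Sound units = 9 units


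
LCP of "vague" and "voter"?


Word 1: "vague"
Word 2: "voter"
Comparing from start:
  Pos 0: 'v' == 'v'
  Pos 1: 'a' != 'o' (stop)
LCP = "v" (length 1)


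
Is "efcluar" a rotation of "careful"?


Word: "careful", Candidate: "efcluar"
Method: check if candidate is substring of word+word
"carefulcareful" contains "efcluar"? No
Is rotation = No


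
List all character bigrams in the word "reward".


Word: "reward" (length 6)
Number of bigrams = 6 - 2 + 1 = 5
  Position 0: "re"
  Position 1: "ew"
  Position 2: "wa"
  Position 3: "ar"
  Position 4: "rd"
Bigrams = "re", "ew", "wa", "ar", "rd"


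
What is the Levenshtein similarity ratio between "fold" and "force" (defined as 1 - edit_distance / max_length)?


Word 1: "fold" (length 4)
Word 2: "force" (length 5)
One optimal edit sequence:
  1. keep 'f'
  2. keep 'o'
  3. insert 'r'  (+1)
  4. substitute 'l' -> 'c'  (+1)
  5. substitute 'd' -> 'e'  (+1)
Edit distance = 3
Max length = max(4, 5) = 5
Similarity = 1 - 3/5
= 0.4000


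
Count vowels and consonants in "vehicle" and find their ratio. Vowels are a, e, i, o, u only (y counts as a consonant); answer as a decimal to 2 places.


Word: "vehicle"
Vowels (a,e,i,o,u): 3
Consonants: 4
Ratio = 3/4
= 0.75


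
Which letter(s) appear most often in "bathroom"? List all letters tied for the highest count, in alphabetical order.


Word: "bathroom"
Letter counts:
  'a': 1
  'b': 1
  'h': 1
  'm': 1
  'o': 2
  'r': 1
  't': 1
Maximum count = 2
Most frequent = 'o' (2 times each)


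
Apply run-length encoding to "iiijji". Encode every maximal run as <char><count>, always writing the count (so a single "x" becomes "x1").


String: "iiijji"
Scanning for consecutive runs:
  'i' x 3
  'j' x 2
  'i' x 1
RLE = "i3j2i1"


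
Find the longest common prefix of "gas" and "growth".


Word 1: "gas"
Word 2: "growth"
Comparing from start:
  Pos 0: 'g' == 'g'
  Pos 1: 'a' != 'r' (stop)
LCP = "g" (length 1)


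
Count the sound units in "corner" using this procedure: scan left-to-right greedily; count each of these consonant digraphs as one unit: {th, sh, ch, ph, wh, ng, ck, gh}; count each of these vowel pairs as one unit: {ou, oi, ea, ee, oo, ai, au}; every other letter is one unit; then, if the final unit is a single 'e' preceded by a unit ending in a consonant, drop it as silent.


Word: "corner" (6 letters)
Left-to-right scan:
  (1) 'c' (letter)
  (2) 'o' (letter)
  (3) 'r' (letter)
  (4) 'n' (letter)
  (5) 'e' (letter)
  (6) 'r' (letter)
Units from scan: 6
Sound units = 6 units


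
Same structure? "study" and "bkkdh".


Pattern of "study": [0, 1, 2, 3, 4]
Pattern of "bkkdh": [0, 1, 1, 2, 3]
Patterns do not match
Same pattern = No


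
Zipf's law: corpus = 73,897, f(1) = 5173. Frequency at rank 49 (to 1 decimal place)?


Zipf's law: f(r) = f(1) / r
f(1) = 5173
f(49) = 5173 / 49
= 105.6 occurrences


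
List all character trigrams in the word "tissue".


Word: "tissue" (length 6)
Number of trigrams = 6 - 3 + 1 = 4
  Position 0: "tis"
  Position 1: "iss"
  Position 2: "ssu"
  Position 3: "sue"
Trigrams = "tis", "iss", "ssu", "sue"


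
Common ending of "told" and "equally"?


Word 1: "told"
Word 2: "equally"
Comparing from end:
  Pos -1: 'd' != 'y' (stop)
LCS = "" (length 0)


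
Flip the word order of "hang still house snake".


Original: "hang still house snake"
Words (1..n): hang | still | house | snake
Reversed (n..1): snake | house | still | hang
Result = "snake house still hang"


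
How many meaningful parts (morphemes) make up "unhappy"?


Word: "unhappy"
Morphemes: un- + happy
Each morpheme carries meaning
= 2 morphemes


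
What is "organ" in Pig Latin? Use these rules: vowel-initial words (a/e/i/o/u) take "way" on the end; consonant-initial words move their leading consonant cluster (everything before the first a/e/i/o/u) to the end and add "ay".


Word: "organ"
Starts with vowel → add 'way'
Pig Latin = "organway"


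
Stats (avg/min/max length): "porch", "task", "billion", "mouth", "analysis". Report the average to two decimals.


Lengths: "porch"=5, "task"=4, "billion"=7, "mouth"=5, "analysis"=8
Sum = 29, Count = 5
Average = 29/5 = 5.80
= avg=5.80, min=4, max=8


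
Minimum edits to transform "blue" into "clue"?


Word 1: "blue" (length 4)
Word 2: "clue" (length 4)
One optimal edit sequence (insert/delete/substitute each cost 1):
  1. substitute 'b' -> 'c'  (+1)
  2. keep 'l'
  3. keep 'u'
  4. keep 'e'
Total edit operations: 1
Edit distance = 1


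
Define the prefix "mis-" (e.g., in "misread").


Prefix: mis-
Example: misread (mis- + read)
Meaning = wrongly


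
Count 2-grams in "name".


Word: "name" (length 4)
Number of 2-grams = length - 2 + 1 = 4 - 2 + 1
= 3


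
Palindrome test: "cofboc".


Word: "cofboc"
Reversed: "cobfoc"
Forward == Backward? cofboc != cobfoc
Palindrome = No


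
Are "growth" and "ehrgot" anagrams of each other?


Word 1: "growth" → sorted: ghortw
Word 2: "ehrgot" → sorted: eghort
Same letters? ghortw != eghort
Anagram = No


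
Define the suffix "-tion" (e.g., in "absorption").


Suffix: -tion
Example: absorption = absorb + -tion, with a spelling change
Meaning = act or process


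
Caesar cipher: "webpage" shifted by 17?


Word: "webpage"
Shift: 17
Each letter → (letter + shift) mod 26:
  'w' (22) + 17 = 13 → 'n'
  'e' (4) + 17 = 21 → 'v'
  'b' (1) + 17 = 18 → 's'
  'p' (15) + 17 = 6 → 'g'
  'a' (0) + 17 = 17 → 'r'
  'g' (6) + 17 = 23 → 'x'
  'e' (4) + 17 = 21 → 'v'
Result = "nvsgrxv"


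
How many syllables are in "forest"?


Word: "forest"
Syllable breakdown: for / est
Counting: 2 parts
= 2 syllables


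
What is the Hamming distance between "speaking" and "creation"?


Comparing character by character (same length = 8):
  Pos 0: 's' vs 'c' !=
  Pos 1: 'p' vs 'r' !=
  Pos 2: 'e' vs 'e' =
  Pos 3: 'a' vs 'a' =
  Pos 4: 'k' vs 't' !=
  Pos 5: 'i' vs 'i' =
  Pos 6: 'n' vs 'o' !=
  Pos 7: 'g' vs 'n' !=
Hamming distance = 5


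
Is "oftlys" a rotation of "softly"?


Word: "softly", Candidate: "oftlys"
Method: check if candidate is substring of word+word
"softlysoftly" contains "oftlys"? Yes
Is rotation = Yes


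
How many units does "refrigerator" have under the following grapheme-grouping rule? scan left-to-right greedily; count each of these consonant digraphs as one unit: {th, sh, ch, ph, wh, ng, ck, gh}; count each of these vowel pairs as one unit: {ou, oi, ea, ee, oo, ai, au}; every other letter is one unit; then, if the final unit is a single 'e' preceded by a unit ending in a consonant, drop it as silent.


Word: "refrigerator" (12 letters)
Left-to-right scan:
  [1] 'r' (letter)
  [2] 'e' (letter)
  [3] 'f' (letter)
  [4] 'r' (letter)
  [5] 'i' (letter)
  [6] 'g' (letter)
  [7] 'e' (letter)
  [8] 'r' (letter)
  [9] 'a' (letter)
  [10] 't' (letter)
  [11] 'o' (letter)
  [12] 'r' (letter)
Units from scan: 12
Sound units = 12 units


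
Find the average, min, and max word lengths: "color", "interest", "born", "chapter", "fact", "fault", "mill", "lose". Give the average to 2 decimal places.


Lengths: "color"=5, "interest"=8, "born"=4, "chapter"=7, "fact"=4, "fault"=5, "mill"=4, "lose"=4
Sum = 41, Count = 8
Average = 41/8 = 5.13
= avg=5.13, min=4, max=8


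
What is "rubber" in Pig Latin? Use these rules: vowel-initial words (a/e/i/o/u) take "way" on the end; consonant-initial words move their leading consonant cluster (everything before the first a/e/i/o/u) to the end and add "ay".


Word: "rubber"
Starts with consonant(s) → move to end, add 'ay'
Consonant cluster: "r"
Pig Latin = "ubberray"


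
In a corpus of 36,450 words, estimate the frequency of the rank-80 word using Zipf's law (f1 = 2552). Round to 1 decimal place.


Zipf's law: f(r) = f(1) / r
f(1) = 2552
f(80) = 2552 / 80
= 31.9 occurrences


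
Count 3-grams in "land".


Word: "land" (length 4)
Number of 3-grams = length - 3 + 1 = 4 - 3 + 1
= 2


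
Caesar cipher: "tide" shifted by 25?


Word: "tide"
Shift: 25
Each letter → (letter + shift) mod 26:
  't' (19) + 25 = 18 → 's'
  'i' (8) + 25 = 7 → 'h'
  'd' (3) + 25 = 2 → 'c'
  'e' (4) + 25 = 3 → 'd'
Result = "shcd"


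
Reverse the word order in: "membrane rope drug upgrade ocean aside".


Original: "membrane rope drug upgrade ocean aside"
Words (1..n): membrane | rope | drug | upgrade | ocean | aside
Reversed (n..1): aside | ocean | upgrade | drug | rope | membrane
Result = "aside ocean upgrade drug rope membrane"


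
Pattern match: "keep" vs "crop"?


Pattern of "keep": [0, 1, 1, 2]
Pattern of "crop": [0, 1, 2, 3]
Patterns do not match
Same pattern = No


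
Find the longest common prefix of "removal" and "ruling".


Word 1: "removal"
Word 2: "ruling"
Comparing from start:
  Pos 0: 'r' == 'r'
  Pos 1: 'e' != 'u' (stop)
LCP = "r" (length 1)


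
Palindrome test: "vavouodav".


Word: "vavouodav"
Reversed: "vadouovav"
Forward == Backward? vavouodav != vadouovav
Palindrome = No


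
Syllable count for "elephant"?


Word: "elephant"
Syllable breakdown: el | e | phant
Counting: 3 parts
= 3 syllables


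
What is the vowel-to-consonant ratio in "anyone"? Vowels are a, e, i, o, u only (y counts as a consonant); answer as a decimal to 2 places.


Word: "anyone"
Vowels (a,e,i,o,u): 3
Consonants: 3
Ratio = 3/3
= 1.00


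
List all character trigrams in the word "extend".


Word: "extend" (length 6)
Number of trigrams = 6 - 3 + 1 = 4
  Position 0: "ext"
  Position 1: "xte"
  Position 2: "ten"
  Position 3: "end"
Trigrams = "ext", "xte", "ten", "end"


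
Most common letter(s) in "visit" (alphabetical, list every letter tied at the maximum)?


Word: "visit"
Letter counts:
  'i': 2
  's': 1
  't': 1
  'v': 1
Maximum count = 2
Most frequent = 'i' (2 times each)


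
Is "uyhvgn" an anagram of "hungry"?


Word 1: "hungry" → sorted: ghnruy
Word 2: "uyhvgn" → sorted: ghnuvy
Same letters? ghnruy != ghnuvy
Anagram = No


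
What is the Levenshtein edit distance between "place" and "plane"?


Word 1: "place" (length 5)
Word 2: "plane" (length 5)
One optimal edit sequence (insert/delete/substitute each cost 1):
  1. keep 'p'
  2. keep 'l'
  3. keep 'a'
  4. substitute 'c' -> 'n'  (+1)
  5. keep 'e'
Total edit operations: 1
Edit distance = 1


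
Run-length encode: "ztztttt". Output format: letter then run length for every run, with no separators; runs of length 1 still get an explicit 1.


String: "ztztttt"
Scanning for consecutive runs:
  'z' x 1
  't' x 1
  'z' x 1
  't' x 4
RLE = "z1t1z1t4"


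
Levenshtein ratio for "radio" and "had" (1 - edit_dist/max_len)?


Word 1: "radio" (length 5)
Word 2: "had" (length 3)
One optimal edit sequence:
  1. substitute 'r' -> 'h'  (+1)
  2. keep 'a'
  3. keep 'd'
  4. delete 'i'  (+1)
  5. delete 'o'  (+1)
Edit distance = 3
Max length = max(5, 3) = 5
Similarity = 1 - 3/5
= 0.4000


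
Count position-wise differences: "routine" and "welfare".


Comparing character by character (same length = 7):
  Pos 0: 'r' vs 'w' !=
  Pos 1: 'o' vs 'e' !=
  Pos 2: 'u' vs 'l' !=
  Pos 3: 't' vs 'f' !=
  Pos 4: 'i' vs 'a' !=
  Pos 5: 'n' vs 'r' !=
  Pos 6: 'e' vs 'e' =
Hamming distance = 6


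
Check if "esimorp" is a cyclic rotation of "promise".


Word: "promise", Candidate: "esimorp"
Method: check if candidate is substring of word+word
"promisepromise" contains "esimorp"? No
Is rotation = No


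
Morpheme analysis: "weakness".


Word: "weakness"
Morphemes: weak + -ness
Each morpheme carries meaning
= 2 morphemes


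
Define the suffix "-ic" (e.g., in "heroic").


Suffix: -ic
Example: heroic = hero + -ic
Meaning = relating to


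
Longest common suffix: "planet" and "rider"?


Word 1: "planet"
Word 2: "rider"
Comparing from end:
  Pos -1: 't' != 'r' (stop)
LCS = "" (length 0)


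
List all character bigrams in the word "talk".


Word: "talk" (length 4)
Number of bigrams = 4 - 2 + 1 = 3
  Position 0: "ta"
  Position 1: "al"
  Position 2: "lk"
Bigrams = "ta", "al", "lk"


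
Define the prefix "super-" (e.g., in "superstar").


Prefix: super-
As in: superstar -> super- + star
Meaning = above / beyond


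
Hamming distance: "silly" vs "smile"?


Comparing character by character (same length = 5):
  Pos 0: 's' vs 's' =
  Pos 1: 'i' vs 'm' !=
  Pos 2: 'l' vs 'i' !=
  Pos 3: 'l' vs 'l' =
  Pos 4: 'y' vs 'e' !=
Hamming distance = 3


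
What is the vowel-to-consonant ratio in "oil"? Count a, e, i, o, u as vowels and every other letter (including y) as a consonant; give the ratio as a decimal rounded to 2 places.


Word: "oil"
Vowels (a,e,i,o,u): 2
Consonants: 1
Ratio = 2/1
= 2.00


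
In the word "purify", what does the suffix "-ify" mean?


Suffix: -ify
Example: purify = pure + -ify, with a spelling change
Meaning = to make


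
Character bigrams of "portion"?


Word: "portion" (length 7)
Number of bigrams = 7 - 2 + 1 = 6
  Position 0: "po"
  Position 1: "or"
  Position 2: "rt"
  Position 3: "ti"
  Position 4: "io"
  Position 5: "on"
Bigrams = "po", "or", "rt", "ti", "io", "on"


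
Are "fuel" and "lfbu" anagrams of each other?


Word 1: "fuel" → sorted: eflu
Word 2: "lfbu" → sorted: bflu
Same letters? eflu != bflu
Anagram = No


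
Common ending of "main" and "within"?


Word 1: "main"
Word 2: "within"
Comparing from end:
  Pos -1: 'n' == 'n'
  Pos -2: 'i' == 'i'
  Pos -3: 'a' != 'h' (stop)
LCS = "in" (length 2)


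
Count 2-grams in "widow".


Word: "widow" (length 5)
Number of 2-grams = length - 2 + 1 = 5 - 2 + 1
= 4


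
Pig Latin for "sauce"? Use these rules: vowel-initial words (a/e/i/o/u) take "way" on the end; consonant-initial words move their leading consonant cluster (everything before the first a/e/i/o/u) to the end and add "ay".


Word: "sauce"
Starts with consonant(s) → move to end, add 'ay'
Consonant cluster: "s"
Pig Latin = "aucesay"


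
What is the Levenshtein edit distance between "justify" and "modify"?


Word 1: "justify" (length 7)
Word 2: "modify" (length 6)
One optimal edit sequence (insert/delete/substitute each cost 1):
  1. delete 'j'  (+1)
  2. substitute 'u' -> 'm'  (+1)
  3. substitute 's' -> 'o'  (+1)
  4. substitute 't' -> 'd'  (+1)
  5. keep 'i'
  6. keep 'f'
  7. keep 'y'
Total edit operations: 4
Edit distance = 4


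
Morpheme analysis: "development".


Word: "development"
Morphemes: develop | -ment
Each morpheme carries meaning
= 2 morphemes


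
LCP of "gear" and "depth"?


Word 1: "gear"
Word 2: "depth"
Comparing from start:
  Pos 0: 'g' != 'd' (stop)
LCP = "" (length 0)


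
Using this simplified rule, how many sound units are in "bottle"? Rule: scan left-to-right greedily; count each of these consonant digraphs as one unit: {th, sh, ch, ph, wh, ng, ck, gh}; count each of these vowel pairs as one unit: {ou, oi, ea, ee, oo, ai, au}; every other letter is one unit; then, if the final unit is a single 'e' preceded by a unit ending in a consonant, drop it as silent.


Word: "bottle" (6 letters)
Left-to-right scan:
  1. 'b' (letter)
  2. 'o' (letter)
  3. 't' (letter)
  4. 't' (letter)
  5. 'l' (letter)
  6. 'e' (letter)
Units from scan: 6
Final unit is 'e' after a consonant -> drop as silent (-1)
Sound units = 5 units


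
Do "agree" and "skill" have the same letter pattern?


Pattern of "agree": [0, 1, 2, 3, 3]
Pattern of "skill": [0, 1, 2, 3, 3]
Patterns match
Same pattern = Yes


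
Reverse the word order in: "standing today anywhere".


Original: "standing today anywhere"
Words (1..n): standing | today | anywhere
Reversed (n..1): anywhere | today | standing
Result = "anywhere today standing"


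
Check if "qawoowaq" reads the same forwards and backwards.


Word: "qawoowaq"
Reversed: "qawoowaq"
Forward == Backward? qawoowaq == qawoowaq
Palindrome = Yes


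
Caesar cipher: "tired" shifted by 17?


Word: "tired"
Shift: 17
Each letter → (letter + shift) mod 26:
  't' (19) + 17 = 10 → 'k'
  'i' (8) + 17 = 25 → 'z'
  'r' (17) + 17 = 8 → 'i'
  'e' (4) + 17 = 21 → 'v'
  'd' (3) + 17 = 20 → 'u'
Result = "kzivu"


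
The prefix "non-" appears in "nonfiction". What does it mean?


Prefix: non-
As in: nonfiction -> non- + fiction
Meaning = not


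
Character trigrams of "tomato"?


Word: "tomato" (length 6)
Number of trigrams = 6 - 3 + 1 = 4
  Position 0: "tom"
  Position 1: "oma"
  Position 2: "mat"
  Position 3: "ato"
Trigrams = "tom", "oma", "mat", "ato"


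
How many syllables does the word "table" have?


Word: "table"
Syllable breakdown: ta-ble
Counting: 2 parts
= 2 syllables


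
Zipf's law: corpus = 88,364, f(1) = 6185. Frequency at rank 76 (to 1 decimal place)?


Zipf's law: f(r) = f(1) / r
f(1) = 6185
f(76) = 6185 / 76
= 81.4 occurrences


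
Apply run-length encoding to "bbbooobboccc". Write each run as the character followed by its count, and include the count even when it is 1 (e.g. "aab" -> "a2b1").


String: "bbbooobboccc"
Scanning for consecutive runs:
  'b' x 3
  'o' x 3
  'b' x 2
  'o' x 1
  'c' x 3
RLE = "b3o3b2o1c3"


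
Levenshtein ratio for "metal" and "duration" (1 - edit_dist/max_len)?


Word 1: "metal" (length 5)
Word 2: "duration" (length 8)
One optimal edit sequence:
  1. insert 'd'  (+1)
  2. insert 'u'  (+1)
  3. substitute 'm' -> 'r'  (+1)
  4. substitute 'e' -> 'a'  (+1)
  5. keep 't'
  6. insert 'i'  (+1)
  7. substitute 'a' -> 'o'  (+1)
  8. substitute 'l' -> 'n'  (+1)
Edit distance = 7
Max length = max(5, 8) = 8
Similarity = 1 - 7/8
= 0.1250


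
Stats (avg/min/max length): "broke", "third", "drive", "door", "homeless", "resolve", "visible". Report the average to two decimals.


Lengths: "broke"=5, "third"=5, "drive"=5, "door"=4, "homeless"=8, "resolve"=7, "visible"=7
Sum = 41, Count = 7
Average = 41/7 = 5.86
= avg=5.86, min=4, max=8


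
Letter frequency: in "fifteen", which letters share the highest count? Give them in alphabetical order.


Word: "fifteen"
Letter counts:
  'e': 2
  'f': 2
  'i': 1
  'n': 1
  't': 1
Maximum count = 2
Most frequent = 'e', 'f' (2 times each)


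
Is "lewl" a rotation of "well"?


Word: "well", Candidate: "lewl"
Method: check if candidate is substring of word+word
"wellwell" contains "lewl"? No
Is rotation = No


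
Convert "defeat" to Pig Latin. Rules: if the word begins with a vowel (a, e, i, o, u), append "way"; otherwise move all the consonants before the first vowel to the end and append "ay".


Word: "defeat"
Starts with consonant(s) → move to end, add 'ay'
Consonant cluster: "d"
Pig Latin = "efeatday"


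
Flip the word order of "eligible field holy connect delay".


Original: "eligible field holy connect delay"
Words (1..n): eligible | field | holy | connect | delay
Reversed (n..1): delay | connect | holy | field | eligible
Result = "delay connect holy field eligible"


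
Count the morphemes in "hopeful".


Word: "hopeful"
Morphemes: hope / -ful
Each morpheme carries meaning
= 2 morphemes


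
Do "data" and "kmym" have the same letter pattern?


Pattern of "data": [0, 1, 2, 1]
Pattern of "kmym": [0, 1, 2, 1]
Patterns match
Same pattern = Yes


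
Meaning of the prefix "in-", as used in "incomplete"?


Prefix: in-
Example: incomplete (in- + complete)
Meaning = not / into


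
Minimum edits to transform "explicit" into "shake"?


Word 1: "explicit" (length 8)
Word 2: "shake" (length 5)
One optimal edit sequence (insert/delete/substitute each cost 1):
  1. delete 'e'  (+1)
  2. delete 'x'  (+1)
  3. delete 'p'  (+1)
  4. substitute 'l' -> 's'  (+1)
  5. substitute 'i' -> 'h'  (+1)
  6. substitute 'c' -> 'a'  (+1)
  7. substitute 'i' -> 'k'  (+1)
  8. substitute 't' -> 'e'  (+1)
Total edit operations: 8
Edit distance = 8


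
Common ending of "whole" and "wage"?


Word 1: "whole"
Word 2: "wage"
Comparing from end:
  Pos -1: 'e' == 'e'
  Pos -2: 'l' != 'g' (stop)
LCS = "e" (length 1)


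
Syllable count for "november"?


Word: "november"
Syllable breakdown: no / vem / ber
Counting: 3 parts
= 3 syllables


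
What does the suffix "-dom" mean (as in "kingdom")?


Suffix: -dom
Example: kingdom (king + -dom)
Meaning = state / realm


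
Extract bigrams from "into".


Word: "into" (length 4)
Number of bigrams = 4 - 2 + 1 = 3
  Position 0: "in"
  Position 1: "nt"
  Position 2: "to"
Bigrams = "in", "nt", "to"


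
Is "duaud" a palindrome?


Word: "duaud"
Reversed: "duaud"
Forward == Backward? duaud == duaud
Palindrome = Yes


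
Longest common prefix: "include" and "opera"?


Word 1: "include"
Word 2: "opera"
Comparing from start:
  Pos 0: 'i' != 'o' (stop)
LCP = "" (length 0)


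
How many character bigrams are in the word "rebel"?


Word: "rebel" (length 5)
Number of 2-grams = length - 2 + 1 = 5 - 2 + 1
= 4


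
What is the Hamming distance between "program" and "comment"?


Comparing character by character (same length = 7):
  Pos 0: 'p' vs 'c' !=
  Pos 1: 'r' vs 'o' !=
  Pos 2: 'o' vs 'm' !=
  Pos 3: 'g' vs 'm' !=
  Pos 4: 'r' vs 'e' !=
  Pos 5: 'a' vs 'n' !=
  Pos 6: 'm' vs 't' !=
Hamming distance = 7


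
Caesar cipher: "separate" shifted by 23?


Word: "separate"
Shift: 23
Each letter → (letter + shift) mod 26:
  's' (18) + 23 = 15 → 'p'
  'e' (4) + 23 = 1 → 'b'
  'p' (15) + 23 = 12 → 'm'
  'a' (0) + 23 = 23 → 'x'
  'r' (17) + 23 = 14 → 'o'
  'a' (0) + 23 = 23 → 'x'
  't' (19) + 23 = 16 → 'q'
  'e' (4) + 23 = 1 → 'b'
Result = "pbmxoxqb"


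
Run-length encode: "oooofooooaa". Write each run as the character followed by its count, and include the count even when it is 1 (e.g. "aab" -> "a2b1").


String: "oooofooooaa"
Scanning for consecutive runs:
  'o' x 4
  'f' x 1
  'o' x 4
  'a' x 2
RLE = "o4f1o4a2"


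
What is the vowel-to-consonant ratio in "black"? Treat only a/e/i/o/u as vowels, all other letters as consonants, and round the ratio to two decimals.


Word: "black"
Vowels (a,e,i,o,u): 1
Consonants: 4
Ratio = 1/4
= 0.25


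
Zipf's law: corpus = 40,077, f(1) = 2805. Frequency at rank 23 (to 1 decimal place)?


Zipf's law: f(r) = f(1) / r
f(1) = 2805
f(23) = 2805 / 23
= 122.0 occurrences


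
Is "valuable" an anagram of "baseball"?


Word 1: "baseball" → sorted: aabbells
Word 2: "valuable" → sorted: aabelluv
Same letters? aabbells != aabelluv
Anagram = No


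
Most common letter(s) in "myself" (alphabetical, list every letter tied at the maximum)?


Word: "myself"
Letter counts:
  'e': 1
  'f': 1
  'l': 1
  'm': 1
  's': 1
  'y': 1
Maximum count = 1
Most frequent = 'e', 'f', 'l', 'm', 's', 'y' (1 time each)


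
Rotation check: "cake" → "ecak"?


Word: "cake", Candidate: "ecak"
Method: check if candidate is substring of word+word
"cakecake" contains "ecak"? Yes
Is rotation = Yes


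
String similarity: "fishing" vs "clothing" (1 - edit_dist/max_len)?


Word 1: "fishing" (length 7)
Word 2: "clothing" (length 8)
One optimal edit sequence:
  1. insert 'c'  (+1)
  2. substitute 'f' -> 'l'  (+1)
  3. substitute 'i' -> 'o'  (+1)
  4. substitute 's' -> 't'  (+1)
  5. keep 'h'
  6. keep 'i'
  7. keep 'n'
  8. keep 'g'
Edit distance = 4
Max length = max(7, 8) = 8
Similarity = 1 - 4/8
= 0.5000


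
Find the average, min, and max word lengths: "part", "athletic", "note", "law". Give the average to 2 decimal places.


Lengths: "part"=4, "athletic"=8, "note"=4, "law"=3
Sum = 19, Count = 4
Average = 19/4 = 4.75
= avg=4.75, min=3, max=8


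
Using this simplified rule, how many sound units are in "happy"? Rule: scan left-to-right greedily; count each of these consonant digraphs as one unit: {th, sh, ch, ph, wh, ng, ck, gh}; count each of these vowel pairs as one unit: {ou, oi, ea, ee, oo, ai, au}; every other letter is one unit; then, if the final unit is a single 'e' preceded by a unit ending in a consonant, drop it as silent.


Word: "happy" (5 letters)
Left-to-right scan:
  (1) 'h' (letter)
  (2) 'a' (letter)
  (3) 'p' (letter)
  (4) 'p' (letter)
  (5) 'y' (letter)
Units from scan: 5
Sound units = 5 units


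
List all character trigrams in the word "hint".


Word: "hint" (length 4)
Number of trigrams = 4 - 3 + 1 = 2
  Position 0: "hin"
  Position 1: "int"
Trigrams = "hin", "int"


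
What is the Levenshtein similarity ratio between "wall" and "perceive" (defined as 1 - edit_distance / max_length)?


Word 1: "wall" (length 4)
Word 2: "perceive" (length 8)
One optimal edit sequence:
  1. insert 'p'  (+1)
  2. insert 'e'  (+1)
  3. insert 'r'  (+1)
  4. insert 'c'  (+1)
  5. substitute 'w' -> 'e'  (+1)
  6. substitute 'a' -> 'i'  (+1)
  7. substitute 'l' -> 'v'  (+1)
  8. substitute 'l' -> 'e'  (+1)
Edit distance = 8
Max length = max(4, 8) = 8
Similarity = 1 - 8/8
= 0.0000


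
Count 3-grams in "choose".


Word: "choose" (length 6)
Number of 3-grams = length - 3 + 1 = 6 - 3 + 1
= 4


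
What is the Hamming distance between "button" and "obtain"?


Comparing character by character (same length = 6):
  Pos 0: 'b' vs 'o' !=
  Pos 1: 'u' vs 'b' !=
  Pos 2: 't' vs 't' =
  Pos 3: 't' vs 'a' !=
  Pos 4: 'o' vs 'i' !=
  Pos 5: 'n' vs 'n' =
Hamming distance = 4


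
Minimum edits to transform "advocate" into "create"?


Word 1: "advocate" (length 8)
Word 2: "create" (length 6)
One optimal edit sequence (insert/delete/substitute each cost 1):
  1. delete 'a'  (+1)
  2. delete 'd'  (+1)
  3. substitute 'v' -> 'c'  (+1)
  4. substitute 'o' -> 'r'  (+1)
  5. substitute 'c' -> 'e'  (+1)
  6. keep 'a'
  7. keep 't'
  8. keep 'e'
Total edit operations: 5
Edit distance = 5


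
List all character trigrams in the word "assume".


Word: "assume" (length 6)
Number of trigrams = 6 - 3 + 1 = 4
  Position 0: "ass"
  Position 1: "ssu"
  Position 2: "sum"
  Position 3: "ume"
Trigrams = "ass", "ssu", "sum", "ume"


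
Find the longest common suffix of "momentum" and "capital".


Word 1: "momentum"
Word 2: "capital"
Comparing from end:
  Pos -1: 'm' != 'l' (stop)
LCS = "" (length 0)


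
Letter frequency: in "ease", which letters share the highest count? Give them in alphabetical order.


Word: "ease"
Letter counts:
  'a': 1
  'e': 2
  's': 1
Maximum count = 2
Most frequent = 'e' (2 times each)


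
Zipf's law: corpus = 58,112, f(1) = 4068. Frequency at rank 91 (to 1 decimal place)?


Zipf's law: f(r) = f(1) / r
f(1) = 4068
f(91) = 4068 / 91
= 44.7 occurrences


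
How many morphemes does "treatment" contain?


Word: "treatment"
Morphemes: treat + -ment
Each morpheme carries meaning
= 2 morphemes


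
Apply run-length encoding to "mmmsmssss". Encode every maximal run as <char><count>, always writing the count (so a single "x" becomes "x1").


String: "mmmsmssss"
Scanning for consecutive runs:
  'm' x 3
  's' x 1
  'm' x 1
  's' x 4
RLE = "m3s1m1s4"


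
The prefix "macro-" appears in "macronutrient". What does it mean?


Prefix: macro-
Example: macronutrient = macro- + nutrient
Meaning = large


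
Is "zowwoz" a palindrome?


Word: "zowwoz"
Reversed: "zowwoz"
Forward == Backward? zowwoz == zowwoz
Palindrome = Yes


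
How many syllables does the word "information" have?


Word: "information"
Syllable breakdown: in-for-ma-tion
Counting: 4 parts
= 4 syllables


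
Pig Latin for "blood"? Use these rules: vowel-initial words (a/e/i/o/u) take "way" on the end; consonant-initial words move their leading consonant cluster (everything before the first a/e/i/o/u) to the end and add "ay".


Word: "blood"
Starts with consonant(s) → move to end, add 'ay'
Consonant cluster: "bl"
Pig Latin = "oodblay"


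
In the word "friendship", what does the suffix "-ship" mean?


Suffix: -ship
Example: friendship (friend + -ship)
Meaning = state / position


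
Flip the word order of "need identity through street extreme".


Original: "need identity through street extreme"
Words (1..n): need | identity | through | street | extreme
Reversed (n..1): extreme | street | through | identity | need
Result = "extreme street through identity need"


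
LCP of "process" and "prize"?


Word 1: "process"
Word 2: "prize"
Comparing from start:
  Pos 0: 'p' == 'p'
  Pos 1: 'r' == 'r'
  Pos 2: 'o' != 'i' (stop)
LCP = "pr" (length 2)


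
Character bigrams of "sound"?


Word: "sound" (length 5)
Number of bigrams = 5 - 2 + 1 = 4
  Position 0: "so"
  Position 1: "ou"
  Position 2: "un"
  Position 3: "nd"
Bigrams = "so", "ou", "un", "nd"


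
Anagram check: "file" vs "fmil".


Word 1: "file" → sorted: efil
Word 2: "fmil" → sorted: film
Same letters? efil != film
Anagram = No


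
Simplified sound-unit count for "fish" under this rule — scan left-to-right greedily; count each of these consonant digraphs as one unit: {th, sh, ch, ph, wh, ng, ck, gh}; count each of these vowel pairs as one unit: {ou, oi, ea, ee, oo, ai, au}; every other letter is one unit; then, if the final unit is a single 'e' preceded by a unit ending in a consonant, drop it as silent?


Word: "fish" (4 letters)
Left-to-right scan:
  (1) 'f' (letter)
  (2) 'i' (letter)
  (3) 'sh' (digraph)
Units from scan: 3
Sound units = 3 units


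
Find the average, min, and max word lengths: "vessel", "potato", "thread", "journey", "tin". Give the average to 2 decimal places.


Lengths: "vessel"=6, "potato"=6, "thread"=6, "journey"=7, "tin"=3
Sum = 28, Count = 5
Average = 28/5 = 5.60
= avg=5.60, min=3, max=7


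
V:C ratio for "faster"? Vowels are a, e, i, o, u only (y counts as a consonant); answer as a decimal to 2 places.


Word: "faster"
Vowels (a,e,i,o,u): 2
Consonants: 4
Ratio = 2/4
= 0.50


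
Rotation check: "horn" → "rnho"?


Word: "horn", Candidate: "rnho"
Method: check if candidate is substring of word+word
"hornhorn" contains "rnho"? Yes
Is rotation = Yes


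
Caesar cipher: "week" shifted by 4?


Word: "week"
Shift: 4
Each letter → (letter + shift) mod 26:
  'w' (22) + 4 = 0 → 'a'
  'e' (4) + 4 = 8 → 'i'
  'e' (4) + 4 = 8 → 'i'
  'k' (10) + 4 = 14 → 'o'
Result = "aiio"


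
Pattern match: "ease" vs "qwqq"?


Pattern of "ease": [0, 1, 2, 0]
Pattern of "qwqq": [0, 1, 0, 0]
Patterns do not match
Same pattern = No


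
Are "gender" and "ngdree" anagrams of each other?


Word 1: "gender" → sorted: deegnr
Word 2: "ngdree" → sorted: deegnr
Same letters? deegnr == deegnr
Anagram = Yes


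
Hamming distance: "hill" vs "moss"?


Comparing character by character (same length = 4):
  Pos 0: 'h' vs 'm' !=
  Pos 1: 'i' vs 'o' !=
  Pos 2: 'l' vs 's' !=
  Pos 3: 'l' vs 's' !=
Hamming distance = 4


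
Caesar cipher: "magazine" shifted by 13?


Word: "magazine"
Shift: 13
Each letter → (letter + shift) mod 26:
  'm' (12) + 13 = 25 → 'z'
  'a' (0) + 13 = 13 → 'n'
  'g' (6) + 13 = 19 → 't'
  'a' (0) + 13 = 13 → 'n'
  'z' (25) + 13 = 12 → 'm'
  'i' (8) + 13 = 21 → 'v'
  'n' (13) + 13 = 0 → 'a'
  'e' (4) + 13 = 17 → 'r'
Result = "zntnmvar"


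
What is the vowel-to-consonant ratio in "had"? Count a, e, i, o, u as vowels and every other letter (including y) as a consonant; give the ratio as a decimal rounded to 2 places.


Word: "had"
Vowels (a,e,i,o,u): 1
Consonants: 2
Ratio = 1/2
= 0.50


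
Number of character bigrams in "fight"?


Word: "fight" (length 5)
Number of 2-grams = length - 2 + 1 = 5 - 2 + 1
= 4


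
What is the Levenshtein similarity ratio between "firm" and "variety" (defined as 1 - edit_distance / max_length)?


Word 1: "firm" (length 4)
Word 2: "variety" (length 7)
One optimal edit sequence:
  1. insert 'v'  (+1)
  2. insert 'a'  (+1)
  3. substitute 'f' -> 'r'  (+1)
  4. keep 'i'
  5. insert 'e'  (+1)
  6. substitute 'r' -> 't'  (+1)
  7. substitute 'm' -> 'y'  (+1)
Edit distance = 6
Max length = max(4, 7) = 7
Similarity = 1 - 6/7
= 0.1429


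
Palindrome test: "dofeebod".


Word: "dofeebod"
Reversed: "dobeefod"
Forward == Backward? dofeebod != dobeefod
Palindrome = No


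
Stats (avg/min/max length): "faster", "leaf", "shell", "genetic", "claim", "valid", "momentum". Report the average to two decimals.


Lengths: "faster"=6, "leaf"=4, "shell"=5, "genetic"=7, "claim"=5, "valid"=5, "momentum"=8
Sum = 40, Count = 7
Average = 40/7 = 5.71
= avg=5.71, min=4, max=8
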